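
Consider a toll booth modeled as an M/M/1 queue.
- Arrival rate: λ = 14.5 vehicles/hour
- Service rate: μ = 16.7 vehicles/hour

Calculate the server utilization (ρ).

Server utilization: ρ = λ/μ
ρ = 14.5/16.7 = 0.8683
The server is busy 86.83% of the time.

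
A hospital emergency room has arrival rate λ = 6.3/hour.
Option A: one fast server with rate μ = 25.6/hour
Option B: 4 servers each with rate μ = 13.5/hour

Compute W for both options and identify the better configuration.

Option A: single server μ = 25.6 (M/M/1)
  ρ_A = 6.3/25.6 = 0.2461
  W_A = 1/(μ-λ) = 1/(25.6-6.3) = 1/19.30 = 0.05181

Option B: 4 servers μ = 13.5 (M/M/4)
  ρ_B = λ/(cμ) = 6.3/(4×13.5) = 0.1167
  Offered load a = λ/μ = cρ = 6.3/13.5 = 0.4667
  P₀ = [ Σₙ₌₀^3 aⁿ/n! + a^4/(4!(1-ρ)) ]⁻¹
  Σ = a^0/0! + a^1/1! + a^2/2! + a^3/3! = 1.0000 + 0.4667 + 0.1089 + 0.01694 = 1.5925
  a^4/(4!(1-ρ)) = 0.04743/(24 × 0.8833) = 0.002237
  P₀ = 1/(1.5925 + 0.002237) = 0.6271
  Lq = P₀·a^4·ρ / (4!(1-ρ)²) = 0.6271 × 0.04743 × 0.1167 / (24 × 0.7803) = 0.0001853
  Wq_B = Lq/λ = 0.0001853/6.3 = 0.00002941
  W_B = Wq_B + 1/μ = 0.00002941 + 0.07407 = 0.07410

Since W_A = 0.05181 < W_B = 0.07410, Option A (single fast server) has the shorter time in system.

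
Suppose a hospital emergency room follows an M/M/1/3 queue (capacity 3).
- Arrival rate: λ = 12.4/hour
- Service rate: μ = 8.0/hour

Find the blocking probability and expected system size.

ρ = λ/μ = 12.4/8.0 = 1.5500
P₀ = (1-ρ)/(1-ρ^(K+1)) = (1-1.5500)/(1-1.5500^4) = -0.5500/-4.7720 = 0.1153
P_K = P₀×ρ^K = 0.11526 × 1.5500^3 = 0.11526 × 3.7239 = 0.4292
Blocking probability P_3 = 0.4292 (42.92%)
L = ρ[1 - (K+1)ρ^K + Kρ^(K+1)] / [(1-ρ)(1-ρ^(K+1))]
L = 1.5500 × (1 - 4×3.7239 + 3×5.7720) / ((1 - 1.5500) × (1 - 5.7720)) = 2.0200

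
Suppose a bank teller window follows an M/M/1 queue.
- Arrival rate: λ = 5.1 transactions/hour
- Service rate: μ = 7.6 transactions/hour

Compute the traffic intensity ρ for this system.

Server utilization: ρ = λ/μ
ρ = 5.1/7.6 = 0.6711
The server is busy 67.11% of the time.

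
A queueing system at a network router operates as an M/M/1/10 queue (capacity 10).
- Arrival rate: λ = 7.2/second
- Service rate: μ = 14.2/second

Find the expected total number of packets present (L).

ρ = λ/μ = 7.2/14.2 = 0.50704
P₀ = (1-ρ)/(1-ρ^(K+1)) = (1-0.50704)/(1-0.50704^11) = 0.49296/0.99943 = 0.4932
P_K = P₀×ρ^K = 0.49324 × 0.50704^10 = 0.49324 × 0.0011231 = 0.0005540
L = ρ[1 - (K+1)ρ^K + Kρ^(K+1)] / [(1-ρ)(1-ρ^(K+1))]
L = 0.50704 × (1 - 11×0.001123 + 10×0.0005695) / ((1 - 0.50704) × (1 - 0.0005695)) = 1.0223 packets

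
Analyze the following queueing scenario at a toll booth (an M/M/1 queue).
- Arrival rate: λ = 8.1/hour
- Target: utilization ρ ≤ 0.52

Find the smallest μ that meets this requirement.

ρ = λ/μ, so μ = λ/ρ
μ ≥ 8.1/0.52 = 15.5769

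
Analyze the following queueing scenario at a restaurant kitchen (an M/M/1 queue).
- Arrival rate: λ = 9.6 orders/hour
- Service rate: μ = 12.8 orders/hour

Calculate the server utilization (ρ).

Server utilization: ρ = λ/μ
ρ = 9.6/12.8 = 0.7500
The server is busy 75.00% of the time.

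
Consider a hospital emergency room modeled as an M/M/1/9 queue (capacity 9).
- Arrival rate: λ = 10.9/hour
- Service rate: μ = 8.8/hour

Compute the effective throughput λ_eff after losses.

ρ = λ/μ = 10.9/8.8 = 1.23864
P₀ = (1-ρ)/(1-ρ^(K+1)) = (1-1.23864)/(1-1.23864^10) = -0.23864/-7.5006 = 0.03182
P_K = P₀×ρ^K = 0.0318160 × 1.23864^9 = 0.0318160 × 6.86287 = 0.2183
λ_eff = λ(1-P_K) = 10.9 × (1 - 0.21835) = 10.9 × 0.78165 = 8.5200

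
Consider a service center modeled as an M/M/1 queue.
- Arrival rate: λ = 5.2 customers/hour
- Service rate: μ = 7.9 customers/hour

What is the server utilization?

Server utilization: ρ = λ/μ
ρ = 5.2/7.9 = 0.6582
The server is busy 65.82% of the time.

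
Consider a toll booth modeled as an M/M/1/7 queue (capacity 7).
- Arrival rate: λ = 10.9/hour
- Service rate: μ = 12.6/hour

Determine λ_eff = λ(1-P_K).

ρ = λ/μ = 10.9/12.6 = 0.86508
P₀ = (1-ρ)/(1-ρ^(K+1)) = (1-0.86508)/(1-0.86508^8) = 0.1349/0.6863 = 0.1966
P_K = P₀×ρ^K = 0.19658 × 0.86508^7 = 0.19658 × 0.36257 = 0.07127
λ_eff = λ(1-P_K) = 10.9 × (1 - 0.071273) = 10.9 × 0.928727 = 10.1231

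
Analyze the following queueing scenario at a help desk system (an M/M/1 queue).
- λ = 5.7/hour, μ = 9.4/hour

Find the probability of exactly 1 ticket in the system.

ρ = λ/μ = 5.7/9.4 = 0.6064
P(n) = (1-ρ)ρⁿ
P(1) = (1-0.6064) × 0.6064^1
P(1) = 0.3936 × 0.6064
P(1) = 0.2387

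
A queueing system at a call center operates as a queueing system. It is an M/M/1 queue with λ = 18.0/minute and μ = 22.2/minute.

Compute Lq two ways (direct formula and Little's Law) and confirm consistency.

Method 1 (direct): Lq = λ²/(μ(μ-λ)) = 324.00/(22.2 × 4.20) = 3.4749

Method 2 (Little's Law):
W = 1/(μ-λ) = 1/4.20 = 0.2381
Wq = W - 1/μ = 0.2381 - 0.04505 = 0.19305
Lq = λWq = 18.0 × 0.19305 = 3.4749 ✔ (matches Method 1)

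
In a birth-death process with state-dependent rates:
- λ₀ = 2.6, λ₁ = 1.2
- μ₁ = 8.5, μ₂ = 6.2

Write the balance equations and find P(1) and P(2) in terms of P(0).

Balance equations:
State 0: λ₀P₀ = μ₁P₁ → P₁ = (λ₀/μ₁)P₀ = (2.6/8.5)P₀ = 0.3059P₀
State 1: P₂ = (λ₀λ₁)/(μ₁μ₂)P₀ = (2.6×1.2)/(8.5×6.2)P₀ = 0.05920P₀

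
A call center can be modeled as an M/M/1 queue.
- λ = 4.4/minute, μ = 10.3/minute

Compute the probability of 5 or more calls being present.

ρ = λ/μ = 4.4/10.3 = 0.4272
P(N ≥ n) = ρⁿ
P(N ≥ 5) = 0.4272^5
P(N ≥ 5) = 0.01423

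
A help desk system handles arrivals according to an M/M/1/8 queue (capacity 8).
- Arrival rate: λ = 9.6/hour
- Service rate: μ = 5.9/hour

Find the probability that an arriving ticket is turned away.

ρ = λ/μ = 9.6/5.9 = 1.62712
P₀ = (1-ρ)/(1-ρ^(K+1)) = (1-1.62712)/(1-1.62712^9) = -0.6271/-78.9422 = 0.007944
P_K = P₀×ρ^K = 0.007944 × 1.62712^8 = 0.007944 × 49.1311 = 0.3903
Blocking probability = 39.03%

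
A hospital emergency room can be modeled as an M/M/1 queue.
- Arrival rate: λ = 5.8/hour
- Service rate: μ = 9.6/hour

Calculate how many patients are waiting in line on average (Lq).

ρ = λ/μ = 5.8/9.6 = 0.6042
For M/M/1: Lq = λ²/(μ(μ-λ))
Lq = 33.64/(9.6 × 3.80)
Lq = 0.9221 patients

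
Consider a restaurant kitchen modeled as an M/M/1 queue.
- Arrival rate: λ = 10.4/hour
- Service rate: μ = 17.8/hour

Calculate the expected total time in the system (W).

First, compute utilization: ρ = λ/μ = 10.4/17.8 = 0.5843
For M/M/1: W = 1/(μ-λ)
W = 1/(17.8-10.4) = 1/7.40
W = 0.1351 hours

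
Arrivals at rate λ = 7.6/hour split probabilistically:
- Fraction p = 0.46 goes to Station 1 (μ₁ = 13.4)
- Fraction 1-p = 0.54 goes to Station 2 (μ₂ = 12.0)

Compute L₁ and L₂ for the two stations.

Effective rates: λ₁ = 7.6×0.46 = 3.496, λ₂ = 7.6×0.54 = 4.104
Station 1: ρ₁ = 3.496/13.4 = 0.2609, L₁ = ρ₁/(1-ρ₁) = 0.2609/(1-0.2609) = 0.3530
Station 2: ρ₂ = 4.104/12.0 = 0.3420, L₂ = ρ₂/(1-ρ₂) = 0.3420/(1-0.3420) = 0.5198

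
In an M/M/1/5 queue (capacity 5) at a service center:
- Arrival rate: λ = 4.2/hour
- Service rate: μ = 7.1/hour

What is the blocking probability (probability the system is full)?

ρ = λ/μ = 4.2/7.1 = 0.59155
P₀ = (1-ρ)/(1-ρ^(K+1)) = (1-0.59155)/(1-0.59155^6) = 0.4084/0.9572 = 0.4267
P_K = P₀×ρ^K = 0.4267 × 0.59155^5 = 0.4267 × 0.07244 = 0.03091
Blocking probability = 3.09%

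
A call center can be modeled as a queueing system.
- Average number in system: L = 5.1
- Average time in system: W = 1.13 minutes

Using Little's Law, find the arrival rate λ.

Little's Law: L = λW, so λ = L/W
λ = 5.1/1.13 = 4.5133 calls/minute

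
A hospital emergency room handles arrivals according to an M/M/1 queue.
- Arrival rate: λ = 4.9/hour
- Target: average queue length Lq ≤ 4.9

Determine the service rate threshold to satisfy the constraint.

For M/M/1: Lq = λ²/(μ(μ-λ))
Need Lq ≤ 4.9, i.e. μ(μ-λ) ≥ λ²/4.9
μ² - 4.9μ - 24.01/4.9 ≥ 0  →  μ² - 4.9μ - 4.9000 ≥ 0
Quadratic formula (positive root): μ = [λ + √(λ² + 4×4.9000)]/2
Discriminant: 24.01 + 4×4.9000 = 43.6100, √43.6100 = 6.6038
μ ≥ (4.9 + 6.6038)/2 = 5.7519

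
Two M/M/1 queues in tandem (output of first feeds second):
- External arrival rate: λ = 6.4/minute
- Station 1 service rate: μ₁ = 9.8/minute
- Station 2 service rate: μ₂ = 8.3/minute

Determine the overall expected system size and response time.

By Jackson's theorem, each station behaves as independent M/M/1.
Station 1: ρ₁ = 6.4/9.8 = 0.6531, L₁ = ρ₁/(1-ρ₁) = λ/(μ₁-λ) = 6.4/3.40 = 1.8824
Station 2: ρ₂ = 6.4/8.3 = 0.7711, L₂ = ρ₂/(1-ρ₂) = λ/(μ₂-λ) = 6.4/1.90 = 3.3684
Total: L = L₁ + L₂ = 1.8824 + 3.3684 = 5.2508
W = L/λ = 5.2508/6.4 = 0.8204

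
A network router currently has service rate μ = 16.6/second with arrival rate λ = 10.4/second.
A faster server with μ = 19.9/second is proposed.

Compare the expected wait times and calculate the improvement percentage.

System 1: ρ₁ = 10.4/16.6 = 0.6265, W₁ = 1/(16.6-10.4) = 0.16129
System 2: ρ₂ = 10.4/19.9 = 0.5226, W₂ = 1/(19.9-10.4) = 0.10526
Improvement: (W₁-W₂)/W₁ = (0.16129-0.10526)/0.16129 = 34.74%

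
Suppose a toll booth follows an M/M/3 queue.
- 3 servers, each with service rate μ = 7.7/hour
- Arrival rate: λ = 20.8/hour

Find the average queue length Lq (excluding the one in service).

Traffic intensity: ρ = λ/(cμ) = 20.8/(3×7.7) = 0.9004
Since ρ = 0.9004 < 1, system is stable.
Offered load a = λ/μ = cρ = 20.8/7.7 = 2.7013
P₀ = [ Σₙ₌₀^2 aⁿ/n! + a^3/(3!(1-ρ)) ]⁻¹
Σ = a^0/0! + a^1/1! + a^2/2! = 1.0000 + 2.7013 + 3.6485 = 7.3498
a^3/(3!(1-ρ)) = 19.7114/(6 × 0.099567) = 32.9952
P₀ = 1/(7.3498 + 32.9952) = 0.02479
Lq = P₀·a^3·ρ / (3!(1-ρ)²) = 0.0247862 × 19.7114 × 0.900433 / (6 × 0.00991361) = 7.3960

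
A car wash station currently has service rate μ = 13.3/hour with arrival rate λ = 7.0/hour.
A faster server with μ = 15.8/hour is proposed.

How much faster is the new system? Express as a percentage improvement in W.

System 1: ρ₁ = 7.0/13.3 = 0.5263, W₁ = 1/(13.3-7.0) = 0.15873
System 2: ρ₂ = 7.0/15.8 = 0.4430, W₂ = 1/(15.8-7.0) = 0.11364
Improvement: (W₁-W₂)/W₁ = (0.15873-0.11364)/0.15873 = 28.41%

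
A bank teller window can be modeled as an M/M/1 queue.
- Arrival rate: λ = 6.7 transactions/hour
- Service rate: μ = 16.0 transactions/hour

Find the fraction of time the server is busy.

Server utilization: ρ = λ/μ
ρ = 6.7/16.0 = 0.4188
The server is busy 41.88% of the time.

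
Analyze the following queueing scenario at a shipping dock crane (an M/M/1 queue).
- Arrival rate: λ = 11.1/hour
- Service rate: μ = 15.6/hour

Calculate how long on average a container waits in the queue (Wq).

First, compute utilization: ρ = λ/μ = 11.1/15.6 = 0.7115
For M/M/1: Wq = λ/(μ(μ-λ))
Wq = 11.1/(15.6 × (15.6-11.1))
Wq = 11.1/(15.6 × 4.50)
Wq = 0.1581 hours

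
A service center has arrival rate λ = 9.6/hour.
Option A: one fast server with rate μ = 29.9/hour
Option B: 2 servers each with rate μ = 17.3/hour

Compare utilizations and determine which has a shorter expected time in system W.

Option A: single server μ = 29.9 (M/M/1)
  ρ_A = 9.6/29.9 = 0.3211
  W_A = 1/(μ-λ) = 1/(29.9-9.6) = 1/20.30 = 0.04926

Option B: 2 servers μ = 17.3 (M/M/2)
  ρ_B = λ/(cμ) = 9.6/(2×17.3) = 0.2775
  Offered load a = λ/μ = cρ = 9.6/17.3 = 0.5549
  P₀ = [ Σₙ₌₀^1 aⁿ/n! + a^2/(2!(1-ρ)) ]⁻¹
  Σ = a^0/0! + a^1/1! = 1.0000 + 0.5549 = 1.5549
  a^2/(2!(1-ρ)) = 0.3079/(2 × 0.7225) = 0.2131
  P₀ = 1/(1.5549 + 0.2131) = 0.5656
  Lq = P₀·a^2·ρ / (2!(1-ρ)²) = 0.5656 × 0.3079 × 0.2775 / (2 × 0.5221) = 0.04628
  Wq_B = Lq/λ = 0.04628/9.6 = 0.004821
  W_B = Wq_B + 1/μ = 0.004821 + 0.05780 = 0.06262

Since W_A = 0.04926 < W_B = 0.06262, Option A (single fast server) has the shorter time in system.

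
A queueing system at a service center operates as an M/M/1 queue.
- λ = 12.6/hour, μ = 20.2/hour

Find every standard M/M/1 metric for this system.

Step 1: ρ = λ/μ = 12.6/20.2 = 0.6238
Step 2: L = λ/(μ-λ) = 12.6/7.60 = 1.6579
Step 3: Lq = λ²/(μ(μ-λ)) = 158.76/(20.2×7.60) = 1.0341
Step 4: W = 1/(μ-λ) = 1/7.60 = 0.13158
Step 5: Wq = λ/(μ(μ-λ)) = 12.6/(20.2×7.60) = 0.08207
Step 6: P(0) = 1-ρ = 0.3762
Verify: L = λW = 12.6×0.13158 = 1.6579 ✔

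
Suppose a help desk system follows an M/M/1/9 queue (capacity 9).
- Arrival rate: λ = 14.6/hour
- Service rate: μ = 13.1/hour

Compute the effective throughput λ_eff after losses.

ρ = λ/μ = 14.6/13.1 = 1.114504
P₀ = (1-ρ)/(1-ρ^(K+1)) = (1-1.114504)/(1-1.114504^10) = -0.114504/-1.95676 = 0.05852
P_K = P₀×ρ^K = 0.058517 × 1.114504^9 = 0.058517 × 2.6530 = 0.1552
λ_eff = λ(1-P_K) = 14.6 × (1 - 0.155245) = 14.6 × 0.844755 = 12.3334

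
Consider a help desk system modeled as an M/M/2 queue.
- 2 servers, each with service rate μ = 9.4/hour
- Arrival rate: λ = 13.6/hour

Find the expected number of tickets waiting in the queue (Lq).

Traffic intensity: ρ = λ/(cμ) = 13.6/(2×9.4) = 0.7234
Since ρ = 0.7234 < 1, system is stable.
Offered load a = λ/μ = cρ = 13.6/9.4 = 1.4468
P₀ = [ Σₙ₌₀^1 aⁿ/n! + a^2/(2!(1-ρ)) ]⁻¹
Σ = a^0/0! + a^1/1! = 1.0000 + 1.4468 = 2.4468
a^2/(2!(1-ρ)) = 2.0933/(2 × 0.2766) = 3.7840
P₀ = 1/(2.4468 + 3.7840) = 0.1605
Lq = P₀·a^2·ρ / (2!(1-ρ)²) = 0.1605 × 2.0933 × 0.7234 / (2 × 0.07651) = 1.5883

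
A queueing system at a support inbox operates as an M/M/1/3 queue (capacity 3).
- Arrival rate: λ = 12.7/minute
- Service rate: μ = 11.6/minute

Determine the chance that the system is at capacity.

ρ = λ/μ = 12.7/11.6 = 1.0948
P₀ = (1-ρ)/(1-ρ^(K+1)) = (1-1.0948)/(1-1.0948^4) = -0.09480/-0.4366 = 0.2171
P_K = P₀×ρ^K = 0.2171 × 1.0948^3 = 0.2171 × 1.3122 = 0.2849
Blocking probability = 28.49%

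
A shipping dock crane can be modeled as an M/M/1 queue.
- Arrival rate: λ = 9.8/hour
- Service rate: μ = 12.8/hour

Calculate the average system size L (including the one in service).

ρ = λ/μ = 9.8/12.8 = 0.7656
For M/M/1: L = λ/(μ-λ)
L = 9.8/(12.8-9.8) = 9.8/3.00
L = 3.2667 containers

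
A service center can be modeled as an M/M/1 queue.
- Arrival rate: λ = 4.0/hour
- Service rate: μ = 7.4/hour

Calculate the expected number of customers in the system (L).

ρ = λ/μ = 4.0/7.4 = 0.5405
For M/M/1: L = λ/(μ-λ)
L = 4.0/(7.4-4.0) = 4.0/3.40
L = 1.1765 customers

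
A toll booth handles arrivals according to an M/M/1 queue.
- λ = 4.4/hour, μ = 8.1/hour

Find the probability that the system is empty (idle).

ρ = λ/μ = 4.4/8.1 = 0.5432
P(0) = 1 - ρ = 1 - 0.5432 = 0.4568
The server is idle 45.68% of the time.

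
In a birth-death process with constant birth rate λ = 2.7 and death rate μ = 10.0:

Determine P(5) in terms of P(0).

For constant rates: P(n)/P(0) = (λ/μ)^n
P(5)/P(0) = (2.7/10.0)^5 = 0.2700^5 = 0.001435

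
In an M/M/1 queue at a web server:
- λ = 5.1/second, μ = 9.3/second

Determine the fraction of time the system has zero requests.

ρ = λ/μ = 5.1/9.3 = 0.5484
P(0) = 1 - ρ = 1 - 0.5484 = 0.4516
The server is idle 45.16% of the time.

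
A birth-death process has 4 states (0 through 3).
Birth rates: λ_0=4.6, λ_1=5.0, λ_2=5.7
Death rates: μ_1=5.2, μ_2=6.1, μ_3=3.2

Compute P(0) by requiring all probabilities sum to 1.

Ratios P(n)/P(0) = (λ₀···λₙ₋₁)/(μ₁···μₙ):
P(1)/P(0) = (4.6)/(5.2) = 0.8846
P(2)/P(0) = (4.6×5.0)/(5.2×6.1) = 0.7251
P(3)/P(0) = (4.6×5.0×5.7)/(5.2×6.1×3.2) = 1.2916

Normalization: ∑ P(n) = 1
P(0) × (1.0000 + 0.8846 + 0.7251 + 1.2916) = 1
P(0) × 3.9013 = 1
P(0) = 1/3.9013 = 0.2563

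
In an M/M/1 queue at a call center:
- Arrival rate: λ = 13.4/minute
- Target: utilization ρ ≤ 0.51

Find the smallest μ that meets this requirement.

ρ = λ/μ, so μ = λ/ρ
μ ≥ 13.4/0.51 = 26.2745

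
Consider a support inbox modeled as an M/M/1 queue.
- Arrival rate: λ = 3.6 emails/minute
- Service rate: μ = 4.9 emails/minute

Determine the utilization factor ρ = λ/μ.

Server utilization: ρ = λ/μ
ρ = 3.6/4.9 = 0.7347
The server is busy 73.47% of the time.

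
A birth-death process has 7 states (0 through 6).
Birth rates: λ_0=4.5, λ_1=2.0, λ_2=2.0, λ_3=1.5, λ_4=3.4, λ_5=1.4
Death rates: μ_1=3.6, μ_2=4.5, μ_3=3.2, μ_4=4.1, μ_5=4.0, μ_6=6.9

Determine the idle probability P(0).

Ratios P(n)/P(0) = (λ₀···λₙ₋₁)/(μ₁···μₙ):
P(1)/P(0) = (4.5)/(3.6) = 1.2500
P(2)/P(0) = (4.5×2.0)/(3.6×4.5) = 0.5556
P(3)/P(0) = (4.5×2.0×2.0)/(3.6×4.5×3.2) = 0.3472
P(4)/P(0) = (4.5×2.0×2.0×1.5)/(3.6×4.5×3.2×4.1) = 0.1270
P(5)/P(0) = (4.5×2.0×2.0×1.5×3.4)/(3.6×4.5×3.2×4.1×4.0) = 0.1080
P(6)/P(0) = (4.5×2.0×2.0×1.5×3.4×1.4)/(3.6×4.5×3.2×4.1×4.0×6.9) = 0.02191

Normalization: ∑ P(n) = 1
P(0) × (1.0000 + 1.2500 + 0.5556 + 0.3472 + 0.1270 + 0.1080 + 0.02191) = 1
P(0) × 3.4097 = 1
P(0) = 1/3.4097 = 0.2933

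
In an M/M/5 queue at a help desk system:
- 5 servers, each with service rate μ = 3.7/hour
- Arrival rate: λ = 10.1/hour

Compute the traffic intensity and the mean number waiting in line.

Traffic intensity: ρ = λ/(cμ) = 10.1/(5×3.7) = 0.5459
Since ρ = 0.5459 < 1, system is stable.
Offered load a = λ/μ = cρ = 10.1/3.7 = 2.7297
P₀ = [ Σₙ₌₀^4 aⁿ/n! + a^5/(5!(1-ρ)) ]⁻¹
Σ = a^0/0! + a^1/1! + a^2/2! + a^3/3! + a^4/4! = 1.0000 + 2.7297 + 3.7257 + 3.3901 + 2.3135 = 13.1590
a^5/(5!(1-ρ)) = 151.5648/(120 × 0.45405) = 2.7817
P₀ = 1/(13.1590 + 2.7817) = 0.06273
Lq = P₀·a^5·ρ / (5!(1-ρ)²) = 0.06273 × 151.5648 × 0.5459 / (120 × 0.2062) = 0.2098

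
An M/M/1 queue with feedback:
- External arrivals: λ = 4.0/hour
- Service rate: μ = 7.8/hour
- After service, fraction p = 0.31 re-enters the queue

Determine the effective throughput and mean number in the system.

Effective arrival rate: λ_eff = λ/(1-p) = 4.0/(1-0.31) = 4.0/0.69 = 5.7971
ρ = λ_eff/μ = 5.7971/7.8 = 0.74322
L = ρ/(1-ρ) = 0.74322/(1-0.74322) = 2.8944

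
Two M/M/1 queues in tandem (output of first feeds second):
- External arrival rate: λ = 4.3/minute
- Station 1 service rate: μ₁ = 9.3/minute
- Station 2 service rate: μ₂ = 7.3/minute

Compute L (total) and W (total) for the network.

By Jackson's theorem, each station behaves as independent M/M/1.
Station 1: ρ₁ = 4.3/9.3 = 0.4624, L₁ = ρ₁/(1-ρ₁) = λ/(μ₁-λ) = 4.3/5.00 = 0.8600
Station 2: ρ₂ = 4.3/7.3 = 0.5890, L₂ = ρ₂/(1-ρ₂) = λ/(μ₂-λ) = 4.3/3.00 = 1.4333
Total: L = L₁ + L₂ = 0.8600 + 1.4333 = 2.2933
W = L/λ = 2.2933/4.3 = 0.5333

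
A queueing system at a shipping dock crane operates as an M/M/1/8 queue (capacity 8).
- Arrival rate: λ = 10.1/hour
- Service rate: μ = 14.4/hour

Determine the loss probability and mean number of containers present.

ρ = λ/μ = 10.1/14.4 = 0.7014
P₀ = (1-ρ)/(1-ρ^(K+1)) = (1-0.7014)/(1-0.7014^9) = 0.2986/0.9589 = 0.3114
P_K = P₀×ρ^K = 0.3114 × 0.7014^8 = 0.3114 × 0.05858 = 0.01824
Blocking probability P_8 = 0.01824 (1.82%)
L = ρ[1 - (K+1)ρ^K + Kρ^(K+1)] / [(1-ρ)(1-ρ^(K+1))]
L = 0.7014 × (1 - 9×0.058577 + 8×0.041086) / ((1 - 0.7014) × (1 - 0.041086)) = 1.9633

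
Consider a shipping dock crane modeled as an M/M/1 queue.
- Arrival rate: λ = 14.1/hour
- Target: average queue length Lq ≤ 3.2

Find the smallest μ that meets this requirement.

For M/M/1: Lq = λ²/(μ(μ-λ))
Need Lq ≤ 3.2, i.e. μ(μ-λ) ≥ λ²/3.2
μ² - 14.1μ - 198.81/3.2 ≥ 0  →  μ² - 14.1μ - 62.12812 ≥ 0
Quadratic formula (positive root): μ = [λ + √(λ² + 4×62.12812)]/2
Discriminant: 198.81 + 4×62.12812 = 447.3225, √447.3225 = 21.1500
μ ≥ (14.1 + 21.1500)/2 = 17.6250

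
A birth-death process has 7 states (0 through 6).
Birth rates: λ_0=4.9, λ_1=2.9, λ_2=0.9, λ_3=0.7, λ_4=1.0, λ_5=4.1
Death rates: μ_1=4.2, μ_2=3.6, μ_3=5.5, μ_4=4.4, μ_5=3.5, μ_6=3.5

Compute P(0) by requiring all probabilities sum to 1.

Ratios P(n)/P(0) = (λ₀···λₙ₋₁)/(μ₁···μₙ):
P(1)/P(0) = (4.9)/(4.2) = 1.1667
P(2)/P(0) = (4.9×2.9)/(4.2×3.6) = 0.9398
P(3)/P(0) = (4.9×2.9×0.9)/(4.2×3.6×5.5) = 0.1538
P(4)/P(0) = (4.9×2.9×0.9×0.7)/(4.2×3.6×5.5×4.4) = 0.02447
P(5)/P(0) = (4.9×2.9×0.9×0.7×1.0)/(4.2×3.6×5.5×4.4×3.5) = 0.006990
P(6)/P(0) = (4.9×2.9×0.9×0.7×1.0×4.1)/(4.2×3.6×5.5×4.4×3.5×3.5) = 0.008189

Normalization: ∑ P(n) = 1
P(0) × (1.0000 + 1.1667 + 0.9398 + 0.1538 + 0.02447 + 0.006990 + 0.008189) = 1
P(0) × 3.2999 = 1
P(0) = 1/3.2999 = 0.3030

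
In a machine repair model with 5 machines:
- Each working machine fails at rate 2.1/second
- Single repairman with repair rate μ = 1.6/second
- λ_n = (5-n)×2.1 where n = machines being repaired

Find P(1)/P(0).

P(1)/P(0) = ∏_{i=0}^{1-1} λ_i/μ_{i+1}
= (5-0)×2.1/1.6
= 6.5625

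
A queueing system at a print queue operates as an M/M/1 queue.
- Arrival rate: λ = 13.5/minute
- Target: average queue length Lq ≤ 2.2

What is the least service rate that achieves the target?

For M/M/1: Lq = λ²/(μ(μ-λ))
Need Lq ≤ 2.2, i.e. μ(μ-λ) ≥ λ²/2.2
μ² - 13.5μ - 182.25/2.2 ≥ 0  →  μ² - 13.5μ - 82.8409 ≥ 0
Quadratic formula (positive root): μ = [λ + √(λ² + 4×82.8409)]/2
Discriminant: 182.25 + 4×82.8409 = 513.6136, √513.6136 = 22.6630
μ ≥ (13.5 + 22.6630)/2 = 18.0815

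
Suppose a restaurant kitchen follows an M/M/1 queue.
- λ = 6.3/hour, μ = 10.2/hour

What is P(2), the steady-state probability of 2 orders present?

ρ = λ/μ = 6.3/10.2 = 0.6176
P(n) = (1-ρ)ρⁿ
P(2) = (1-0.6176) × 0.6176^2
P(2) = 0.38240 × 0.38143
P(2) = 0.1459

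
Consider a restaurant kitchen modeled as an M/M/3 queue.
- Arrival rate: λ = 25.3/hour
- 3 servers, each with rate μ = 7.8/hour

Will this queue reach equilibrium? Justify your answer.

Stability requires ρ = λ/(cμ) < 1
ρ = 25.3/(3 × 7.8) = 25.3/23.40 = 1.0812
Since 1.0812 ≥ 1, the system is UNSTABLE.
Need c > λ/μ = 25.3/7.8 = 3.24.
Minimum servers needed: c = 4.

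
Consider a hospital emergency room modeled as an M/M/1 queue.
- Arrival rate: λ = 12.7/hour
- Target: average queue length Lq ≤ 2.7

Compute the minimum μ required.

For M/M/1: Lq = λ²/(μ(μ-λ))
Need Lq ≤ 2.7, i.e. μ(μ-λ) ≥ λ²/2.7
μ² - 12.7μ - 161.29/2.7 ≥ 0  →  μ² - 12.7μ - 59.737037 ≥ 0
Quadratic formula (positive root): μ = [λ + √(λ² + 4×59.737037)]/2
Discriminant: 161.29 + 4×59.737037 = 400.2381, √400.2381 = 20.0060
μ ≥ (12.7 + 20.0060)/2 = 16.3530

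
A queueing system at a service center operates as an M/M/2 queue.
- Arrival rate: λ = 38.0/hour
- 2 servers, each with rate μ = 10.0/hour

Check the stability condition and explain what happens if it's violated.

Stability requires ρ = λ/(cμ) < 1
ρ = 38.0/(2 × 10.0) = 38.0/20.00 = 1.9000
Since 1.9000 ≥ 1, the system is UNSTABLE.
Need c > λ/μ = 38.0/10.0 = 3.80.
Minimum servers needed: c = 4.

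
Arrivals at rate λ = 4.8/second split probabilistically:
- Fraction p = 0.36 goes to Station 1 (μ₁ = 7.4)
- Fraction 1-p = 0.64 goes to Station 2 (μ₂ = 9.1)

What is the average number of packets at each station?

Effective rates: λ₁ = 4.8×0.36 = 1.728, λ₂ = 4.8×0.64 = 3.072
Station 1: ρ₁ = 1.728/7.4 = 0.233514, L₁ = ρ₁/(1-ρ₁) = 0.233514/(1-0.233514) = 0.3047
Station 2: ρ₂ = 3.072/9.1 = 0.33758, L₂ = ρ₂/(1-ρ₂) = 0.33758/(1-0.33758) = 0.5096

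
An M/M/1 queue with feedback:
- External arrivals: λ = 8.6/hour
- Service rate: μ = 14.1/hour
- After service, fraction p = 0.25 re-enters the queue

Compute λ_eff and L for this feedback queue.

Effective arrival rate: λ_eff = λ/(1-p) = 8.6/(1-0.25) = 8.6/0.75 = 11.46667
ρ = λ_eff/μ = 11.46667/14.1 = 0.813239
L = ρ/(1-ρ) = 0.813239/(1-0.813239) = 4.3544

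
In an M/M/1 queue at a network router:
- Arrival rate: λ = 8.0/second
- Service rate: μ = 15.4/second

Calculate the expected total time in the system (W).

First, compute utilization: ρ = λ/μ = 8.0/15.4 = 0.5195
For M/M/1: W = 1/(μ-λ)
W = 1/(15.4-8.0) = 1/7.40
W = 0.1351 seconds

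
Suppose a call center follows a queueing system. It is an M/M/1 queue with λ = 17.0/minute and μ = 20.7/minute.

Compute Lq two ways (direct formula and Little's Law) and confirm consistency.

Method 1 (direct): Lq = λ²/(μ(μ-λ)) = 289.00/(20.7 × 3.70) = 3.7733

Method 2 (Little's Law):
W = 1/(μ-λ) = 1/3.70 = 0.27027
Wq = W - 1/μ = 0.27027 - 0.048309 = 0.22196
Lq = λWq = 17.0 × 0.22196 = 3.7733 ✔ (matches Method 1)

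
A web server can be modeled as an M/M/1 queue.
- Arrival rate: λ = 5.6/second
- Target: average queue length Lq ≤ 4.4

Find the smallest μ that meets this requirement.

For M/M/1: Lq = λ²/(μ(μ-λ))
Need Lq ≤ 4.4, i.e. μ(μ-λ) ≥ λ²/4.4
μ² - 5.6μ - 31.36/4.4 ≥ 0  →  μ² - 5.6μ - 7.12727 ≥ 0
Quadratic formula (positive root): μ = [λ + √(λ² + 4×7.12727)]/2
Discriminant: 31.36 + 4×7.12727 = 59.8691, √59.8691 = 7.73751
μ ≥ (5.6 + 7.73751)/2 = 6.6688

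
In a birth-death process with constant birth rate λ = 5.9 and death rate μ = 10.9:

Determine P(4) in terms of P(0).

For constant rates: P(n)/P(0) = (λ/μ)^n
P(4)/P(0) = (5.9/10.9)^4 = 0.54128^4 = 0.08584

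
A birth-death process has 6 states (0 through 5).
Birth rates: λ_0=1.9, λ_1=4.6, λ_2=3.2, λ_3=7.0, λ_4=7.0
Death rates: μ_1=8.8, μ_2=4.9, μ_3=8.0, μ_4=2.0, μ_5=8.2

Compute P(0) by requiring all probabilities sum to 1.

Ratios P(n)/P(0) = (λ₀···λₙ₋₁)/(μ₁···μₙ):
P(1)/P(0) = (1.9)/(8.8) = 0.2159
P(2)/P(0) = (1.9×4.6)/(8.8×4.9) = 0.2027
P(3)/P(0) = (1.9×4.6×3.2)/(8.8×4.9×8.0) = 0.08108
P(4)/P(0) = (1.9×4.6×3.2×7.0)/(8.8×4.9×8.0×2.0) = 0.2838
P(5)/P(0) = (1.9×4.6×3.2×7.0×7.0)/(8.8×4.9×8.0×2.0×8.2) = 0.2422

Normalization: ∑ P(n) = 1
P(0) × (1.0000 + 0.2159 + 0.2027 + 0.08108 + 0.2838 + 0.2422) = 1
P(0) × 2.0257 = 1
P(0) = 1/2.0257 = 0.4937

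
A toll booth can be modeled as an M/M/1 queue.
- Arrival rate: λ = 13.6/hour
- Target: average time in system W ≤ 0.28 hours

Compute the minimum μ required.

For M/M/1: W = 1/(μ-λ)
Need W ≤ 0.28, so 1/(μ-λ) ≤ 0.28
μ - λ ≥ 1/0.28 = 3.5714
μ ≥ 13.6 + 3.5714 = 17.1714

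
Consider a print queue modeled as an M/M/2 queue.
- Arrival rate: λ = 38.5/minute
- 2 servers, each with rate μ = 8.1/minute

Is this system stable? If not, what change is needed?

Stability requires ρ = λ/(cμ) < 1
ρ = 38.5/(2 × 8.1) = 38.5/16.20 = 2.3765
Since 2.3765 ≥ 1, the system is UNSTABLE.
Need c > λ/μ = 38.5/8.1 = 4.75.
Minimum servers needed: c = 5.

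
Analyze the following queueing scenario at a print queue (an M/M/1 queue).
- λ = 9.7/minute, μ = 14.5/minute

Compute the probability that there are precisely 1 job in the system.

ρ = λ/μ = 9.7/14.5 = 0.668966
P(n) = (1-ρ)ρⁿ
P(1) = (1-0.668966) × 0.668966^1
P(1) = 0.331034 × 0.668966
P(1) = 0.2215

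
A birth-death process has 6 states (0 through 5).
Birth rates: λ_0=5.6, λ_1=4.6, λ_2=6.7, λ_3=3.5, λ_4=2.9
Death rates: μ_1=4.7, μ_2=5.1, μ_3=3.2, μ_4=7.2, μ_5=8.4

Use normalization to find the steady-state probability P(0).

Ratios P(n)/P(0) = (λ₀···λₙ₋₁)/(μ₁···μₙ):
P(1)/P(0) = (5.6)/(4.7) = 1.1915
P(2)/P(0) = (5.6×4.6)/(4.7×5.1) = 1.0747
P(3)/P(0) = (5.6×4.6×6.7)/(4.7×5.1×3.2) = 2.2501
P(4)/P(0) = (5.6×4.6×6.7×3.5)/(4.7×5.1×3.2×7.2) = 1.0938
P(5)/P(0) = (5.6×4.6×6.7×3.5×2.9)/(4.7×5.1×3.2×7.2×8.4) = 0.3776

Normalization: ∑ P(n) = 1
P(0) × (1.0000 + 1.1915 + 1.0747 + 2.2501 + 1.0938 + 0.3776) = 1
P(0) × 6.9877 = 1
P(0) = 1/6.9877 = 0.1431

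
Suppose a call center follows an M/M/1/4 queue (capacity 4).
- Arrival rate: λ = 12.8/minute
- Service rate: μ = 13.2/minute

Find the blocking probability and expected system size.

ρ = λ/μ = 12.8/13.2 = 0.9697
P₀ = (1-ρ)/(1-ρ^(K+1)) = (1-0.9697)/(1-0.9697^5) = 0.03030/0.1426 = 0.2125
P_K = P₀×ρ^K = 0.2125 × 0.9697^4 = 0.2125 × 0.8842 = 0.1879
Blocking probability P_4 = 0.1879 (18.79%)
L = ρ[1 - (K+1)ρ^K + Kρ^(K+1)] / [(1-ρ)(1-ρ^(K+1))]
L = 0.9697 × (1 - 5×0.8841981 + 4×0.8574069) / ((1 - 0.9697) × (1 - 0.8574069)) = 1.9385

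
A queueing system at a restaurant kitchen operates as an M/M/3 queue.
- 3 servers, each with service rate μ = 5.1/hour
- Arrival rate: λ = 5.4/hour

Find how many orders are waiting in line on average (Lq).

Traffic intensity: ρ = λ/(cμ) = 5.4/(3×5.1) = 0.3529
Since ρ = 0.3529 < 1, system is stable.
Offered load a = λ/μ = cρ = 5.4/5.1 = 1.0588
P₀ = [ Σₙ₌₀^2 aⁿ/n! + a^3/(3!(1-ρ)) ]⁻¹
Σ = a^0/0! + a^1/1! + a^2/2! = 1.0000 + 1.0588 + 0.5606 = 2.6194
a^3/(3!(1-ρ)) = 1.1871/(6 × 0.64706) = 0.3058
P₀ = 1/(2.6194 + 0.3058) = 0.3419
Lq = P₀·a^3·ρ / (3!(1-ρ)²) = 0.3419 × 1.1871 × 0.3529 / (6 × 0.4187) = 0.05701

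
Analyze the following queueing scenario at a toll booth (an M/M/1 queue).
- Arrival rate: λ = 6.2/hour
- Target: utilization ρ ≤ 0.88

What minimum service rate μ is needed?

ρ = λ/μ, so μ = λ/ρ
μ ≥ 6.2/0.88 = 7.0455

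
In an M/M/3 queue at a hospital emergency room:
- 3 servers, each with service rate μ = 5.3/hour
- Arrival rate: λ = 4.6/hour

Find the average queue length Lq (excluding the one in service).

Traffic intensity: ρ = λ/(cμ) = 4.6/(3×5.3) = 0.2893
Since ρ = 0.2893 < 1, system is stable.
Offered load a = λ/μ = cρ = 4.6/5.3 = 0.8679
P₀ = [ Σₙ₌₀^2 aⁿ/n! + a^3/(3!(1-ρ)) ]⁻¹
Σ = a^0/0! + a^1/1! + a^2/2! = 1.0000 + 0.86792 + 0.37665 = 2.2446
a^3/(3!(1-ρ)) = 0.6538/(6 × 0.7107) = 0.1533
P₀ = 1/(2.2446 + 0.1533) = 0.4170
Lq = P₀·a^3·ρ / (3!(1-ρ)²) = 0.4170 × 0.6538 × 0.2893 / (6 × 0.5051) = 0.02603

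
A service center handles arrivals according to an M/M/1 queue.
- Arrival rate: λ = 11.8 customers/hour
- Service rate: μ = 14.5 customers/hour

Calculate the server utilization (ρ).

Server utilization: ρ = λ/μ
ρ = 11.8/14.5 = 0.8138
The server is busy 81.38% of the time.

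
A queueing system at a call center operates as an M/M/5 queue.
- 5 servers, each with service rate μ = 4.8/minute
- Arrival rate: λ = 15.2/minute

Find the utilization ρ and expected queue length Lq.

Traffic intensity: ρ = λ/(cμ) = 15.2/(5×4.8) = 0.6333
Since ρ = 0.6333 < 1, system is stable.
Offered load a = λ/μ = cρ = 15.2/4.8 = 3.1667
P₀ = [ Σₙ₌₀^4 aⁿ/n! + a^5/(5!(1-ρ)) ]⁻¹
Σ = a^0/0! + a^1/1! + a^2/2! + a^3/3! + a^4/4! = 1.0000 + 3.1667 + 5.0139 + 5.2924 + 4.1898 = 18.6628
a^5/(5!(1-ρ)) = 318.4284/(120 × 0.366667) = 7.2370
P₀ = 1/(18.6628 + 7.2370) = 0.03861
Lq = P₀·a^5·ρ / (5!(1-ρ)²) = 0.038610 × 318.4284 × 0.63333 / (120 × 0.13444) = 0.4826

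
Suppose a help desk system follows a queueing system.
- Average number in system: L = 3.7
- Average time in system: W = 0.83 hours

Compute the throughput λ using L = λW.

Little's Law: L = λW, so λ = L/W
λ = 3.7/0.83 = 4.4578 tickets/hour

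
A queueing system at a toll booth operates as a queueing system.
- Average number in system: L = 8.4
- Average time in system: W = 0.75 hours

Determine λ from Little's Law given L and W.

Little's Law: L = λW, so λ = L/W
λ = 8.4/0.75 = 11.2000 vehicles/hour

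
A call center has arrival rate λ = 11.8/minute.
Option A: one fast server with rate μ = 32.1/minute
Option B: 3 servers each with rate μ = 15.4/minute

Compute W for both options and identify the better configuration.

Option A: single server μ = 32.1 (M/M/1)
  ρ_A = 11.8/32.1 = 0.3676
  W_A = 1/(μ-λ) = 1/(32.1-11.8) = 1/20.30 = 0.04926

Option B: 3 servers μ = 15.4 (M/M/3)
  ρ_B = λ/(cμ) = 11.8/(3×15.4) = 0.2554
  Offered load a = λ/μ = cρ = 11.8/15.4 = 0.7662
  P₀ = [ Σₙ₌₀^2 aⁿ/n! + a^3/(3!(1-ρ)) ]⁻¹
  Σ = a^0/0! + a^1/1! + a^2/2! = 1.0000 + 0.7662 + 0.2936 = 2.0598
  a^3/(3!(1-ρ)) = 0.4499/(6 × 0.7446) = 0.1007
  P₀ = 1/(2.0598 + 0.1007) = 0.4629
  Lq = P₀·a^3·ρ / (3!(1-ρ)²) = 0.4629 × 0.4499 × 0.2554 / (6 × 0.5544) = 0.01599
  Wq_B = Lq/λ = 0.01599/11.8 = 0.001355
  W_B = Wq_B + 1/μ = 0.001355 + 0.06494 = 0.06629

Since W_A = 0.04926 < W_B = 0.06629, Option A (single fast server) has the shorter time in system.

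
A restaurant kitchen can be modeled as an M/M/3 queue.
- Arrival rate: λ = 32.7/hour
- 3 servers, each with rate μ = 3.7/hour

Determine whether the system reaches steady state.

Stability requires ρ = λ/(cμ) < 1
ρ = 32.7/(3 × 3.7) = 32.7/11.10 = 2.9459
Since 2.9459 ≥ 1, the system is UNSTABLE.
Need c > λ/μ = 32.7/3.7 = 8.84.
Minimum servers needed: c = 9.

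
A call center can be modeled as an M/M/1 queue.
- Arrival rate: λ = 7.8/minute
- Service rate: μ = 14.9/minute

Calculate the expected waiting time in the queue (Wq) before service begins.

First, compute utilization: ρ = λ/μ = 7.8/14.9 = 0.5235
For M/M/1: Wq = λ/(μ(μ-λ))
Wq = 7.8/(14.9 × (14.9-7.8))
Wq = 7.8/(14.9 × 7.10)
Wq = 0.07373 minutes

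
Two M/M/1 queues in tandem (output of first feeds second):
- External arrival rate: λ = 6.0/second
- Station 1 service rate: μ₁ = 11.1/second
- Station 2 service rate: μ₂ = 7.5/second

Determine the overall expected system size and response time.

By Jackson's theorem, each station behaves as independent M/M/1.
Station 1: ρ₁ = 6.0/11.1 = 0.5405, L₁ = ρ₁/(1-ρ₁) = λ/(μ₁-λ) = 6.0/5.10 = 1.17647
Station 2: ρ₂ = 6.0/7.5 = 0.8000, L₂ = ρ₂/(1-ρ₂) = λ/(μ₂-λ) = 6.0/1.50 = 4.00000
Total: L = L₁ + L₂ = 1.17647 + 4.00000 = 5.17647
W = L/λ = 5.17647/6.0 = 0.8627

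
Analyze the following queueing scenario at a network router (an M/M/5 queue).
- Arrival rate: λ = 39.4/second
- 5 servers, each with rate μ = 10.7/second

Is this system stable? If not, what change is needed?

Stability requires ρ = λ/(cμ) < 1
ρ = 39.4/(5 × 10.7) = 39.4/53.50 = 0.7364
Since 0.7364 < 1, the system is STABLE.
The servers are busy 73.64% of the time.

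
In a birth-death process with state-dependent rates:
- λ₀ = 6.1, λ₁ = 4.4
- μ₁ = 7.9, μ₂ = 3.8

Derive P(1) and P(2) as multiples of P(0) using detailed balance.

Balance equations:
State 0: λ₀P₀ = μ₁P₁ → P₁ = (λ₀/μ₁)P₀ = (6.1/7.9)P₀ = 0.7722P₀
State 1: P₂ = (λ₀λ₁)/(μ₁μ₂)P₀ = (6.1×4.4)/(7.9×3.8)P₀ = 0.8941P₀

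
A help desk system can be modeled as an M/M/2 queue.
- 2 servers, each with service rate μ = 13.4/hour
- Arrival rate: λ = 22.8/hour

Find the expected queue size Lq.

Traffic intensity: ρ = λ/(cμ) = 22.8/(2×13.4) = 0.8507
Since ρ = 0.8507 < 1, system is stable.
Offered load a = λ/μ = cρ = 22.8/13.4 = 1.7015
P₀ = [ Σₙ₌₀^1 aⁿ/n! + a^2/(2!(1-ρ)) ]⁻¹
Σ = a^0/0! + a^1/1! = 1.0000 + 1.7015 = 2.7015
a^2/(2!(1-ρ)) = 2.89508/(2 × 0.149254) = 9.6985
P₀ = 1/(2.7015 + 9.6985) = 0.08065
Lq = P₀·a^2·ρ / (2!(1-ρ)²) = 0.080645 × 2.8951 × 0.85075 / (2 × 0.022277) = 4.4582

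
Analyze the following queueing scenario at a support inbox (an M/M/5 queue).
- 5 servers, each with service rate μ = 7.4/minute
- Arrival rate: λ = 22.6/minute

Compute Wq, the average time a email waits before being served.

Traffic intensity: ρ = λ/(cμ) = 22.6/(5×7.4) = 0.6108
Since ρ = 0.6108 < 1, system is stable.
Offered load a = λ/μ = cρ = 22.6/7.4 = 3.0541
P₀ = [ Σₙ₌₀^4 aⁿ/n! + a^5/(5!(1-ρ)) ]⁻¹
Σ = a^0/0! + a^1/1! + a^2/2! + a^3/3! + a^4/4! = 1.00000 + 3.05405 + 4.66362 + 4.74765 + 3.62490 = 17.0902
a^5/(5!(1-ρ)) = 265.6951/(120 × 0.38919) = 5.6891
P₀ = 1/(17.0902 + 5.6891) = 0.04390
Lq = P₀·a^5·ρ / (5!(1-ρ)²) = 0.043900 × 265.6951 × 0.61081 / (120 × 0.15147) = 0.3920
Wq = Lq/λ = 0.39196/22.6 = 0.01734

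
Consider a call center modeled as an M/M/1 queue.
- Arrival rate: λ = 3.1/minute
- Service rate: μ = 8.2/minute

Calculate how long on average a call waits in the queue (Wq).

First, compute utilization: ρ = λ/μ = 3.1/8.2 = 0.3780
For M/M/1: Wq = λ/(μ(μ-λ))
Wq = 3.1/(8.2 × (8.2-3.1))
Wq = 3.1/(8.2 × 5.10)
Wq = 0.07413 minutes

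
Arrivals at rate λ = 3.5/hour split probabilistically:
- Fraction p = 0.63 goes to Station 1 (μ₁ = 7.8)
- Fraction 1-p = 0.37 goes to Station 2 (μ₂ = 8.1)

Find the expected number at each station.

Effective rates: λ₁ = 3.5×0.63 = 2.205, λ₂ = 3.5×0.37 = 1.295
Station 1: ρ₁ = 2.205/7.8 = 0.2827, L₁ = ρ₁/(1-ρ₁) = 0.2827/(1-0.2827) = 0.3941
Station 2: ρ₂ = 1.295/8.1 = 0.1599, L₂ = ρ₂/(1-ρ₂) = 0.1599/(1-0.1599) = 0.1903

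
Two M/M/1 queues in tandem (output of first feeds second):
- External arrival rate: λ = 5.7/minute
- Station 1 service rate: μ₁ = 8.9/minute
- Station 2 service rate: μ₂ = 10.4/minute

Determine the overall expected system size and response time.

By Jackson's theorem, each station behaves as independent M/M/1.
Station 1: ρ₁ = 5.7/8.9 = 0.6404, L₁ = ρ₁/(1-ρ₁) = λ/(μ₁-λ) = 5.7/3.20 = 1.7812
Station 2: ρ₂ = 5.7/10.4 = 0.5481, L₂ = ρ₂/(1-ρ₂) = λ/(μ₂-λ) = 5.7/4.70 = 1.2128
Total: L = L₁ + L₂ = 1.7812 + 1.2128 = 2.9940
W = L/λ = 2.9940/5.7 = 0.5253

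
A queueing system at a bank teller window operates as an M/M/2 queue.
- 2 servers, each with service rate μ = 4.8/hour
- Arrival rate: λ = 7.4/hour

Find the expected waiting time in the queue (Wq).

Traffic intensity: ρ = λ/(cμ) = 7.4/(2×4.8) = 0.7708
Since ρ = 0.7708 < 1, system is stable.
Offered load a = λ/μ = cρ = 7.4/4.8 = 1.5417
P₀ = [ Σₙ₌₀^1 aⁿ/n! + a^2/(2!(1-ρ)) ]⁻¹
Σ = a^0/0! + a^1/1! = 1.0000 + 1.5417 = 2.5417
a^2/(2!(1-ρ)) = 2.37674/(2 × 0.229167) = 5.1856
P₀ = 1/(2.5417 + 5.1856) = 0.1294
Lq = P₀·a^2·ρ / (2!(1-ρ)²) = 0.129412 × 2.37674 × 0.770833 / (2 × 0.0525174) = 2.2573
Wq = Lq/λ = 2.2573/7.4 = 0.3050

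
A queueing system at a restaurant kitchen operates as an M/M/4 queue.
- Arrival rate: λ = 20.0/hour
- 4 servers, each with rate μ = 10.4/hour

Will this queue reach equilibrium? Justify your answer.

Stability requires ρ = λ/(cμ) < 1
ρ = 20.0/(4 × 10.4) = 20.0/41.60 = 0.4808
Since 0.4808 < 1, the system is STABLE.
The servers are busy 48.08% of the time.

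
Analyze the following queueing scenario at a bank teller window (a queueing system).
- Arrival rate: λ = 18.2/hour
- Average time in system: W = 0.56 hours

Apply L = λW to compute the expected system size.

Little's Law: L = λW
L = 18.2 × 0.56 = 10.1920 transactions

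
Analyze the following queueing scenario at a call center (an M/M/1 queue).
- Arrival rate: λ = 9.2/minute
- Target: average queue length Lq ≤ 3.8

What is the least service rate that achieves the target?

For M/M/1: Lq = λ²/(μ(μ-λ))
Need Lq ≤ 3.8, i.e. μ(μ-λ) ≥ λ²/3.8
μ² - 9.2μ - 84.64/3.8 ≥ 0  →  μ² - 9.2μ - 22.27368 ≥ 0
Quadratic formula (positive root): μ = [λ + √(λ² + 4×22.27368)]/2
Discriminant: 84.64 + 4×22.27368 = 173.7347, √173.7347 = 13.1808
μ ≥ (9.2 + 13.1808)/2 = 11.1904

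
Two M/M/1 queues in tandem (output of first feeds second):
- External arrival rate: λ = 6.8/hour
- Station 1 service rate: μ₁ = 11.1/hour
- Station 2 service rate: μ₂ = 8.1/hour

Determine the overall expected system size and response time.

By Jackson's theorem, each station behaves as independent M/M/1.
Station 1: ρ₁ = 6.8/11.1 = 0.6126, L₁ = ρ₁/(1-ρ₁) = λ/(μ₁-λ) = 6.8/4.30 = 1.5814
Station 2: ρ₂ = 6.8/8.1 = 0.8395, L₂ = ρ₂/(1-ρ₂) = λ/(μ₂-λ) = 6.8/1.30 = 5.2308
Total: L = L₁ + L₂ = 1.5814 + 5.2308 = 6.8122
W = L/λ = 6.8122/6.8 = 1.0018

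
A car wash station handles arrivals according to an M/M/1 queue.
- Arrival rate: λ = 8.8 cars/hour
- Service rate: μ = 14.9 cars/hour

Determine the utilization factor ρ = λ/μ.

Server utilization: ρ = λ/μ
ρ = 8.8/14.9 = 0.5906
The server is busy 59.06% of the time.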